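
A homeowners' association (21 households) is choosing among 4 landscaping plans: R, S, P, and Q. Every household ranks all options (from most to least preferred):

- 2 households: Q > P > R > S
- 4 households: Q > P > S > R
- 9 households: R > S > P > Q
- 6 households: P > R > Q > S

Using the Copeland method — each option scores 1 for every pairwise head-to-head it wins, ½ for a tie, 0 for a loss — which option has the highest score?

P

R: beats S and Q; loses to P → score 2.
S: loses to R, P, and Q → score 0.
P: beats R, S, and Q → score 3.
Q: beats S; loses to R and P → score 1.
P has the best pairwise record.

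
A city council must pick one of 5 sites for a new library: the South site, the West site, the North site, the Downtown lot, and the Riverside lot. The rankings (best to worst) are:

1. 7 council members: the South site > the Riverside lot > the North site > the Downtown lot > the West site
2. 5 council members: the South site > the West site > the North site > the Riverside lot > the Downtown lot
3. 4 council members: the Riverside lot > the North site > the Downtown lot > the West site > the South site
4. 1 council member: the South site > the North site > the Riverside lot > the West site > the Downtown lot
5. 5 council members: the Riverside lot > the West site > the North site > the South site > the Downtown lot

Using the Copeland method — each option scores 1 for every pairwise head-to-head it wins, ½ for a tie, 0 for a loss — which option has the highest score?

the South site

the South site: beats the West site, the North site, the Downtown lot, and the Riverside lot → score 4.
the West site: ties the Downtown lot; loses to the South site, the North site, and the Riverside lot → score 0.5.
the North site: beats the West site and the Downtown lot; loses to the South site and the Riverside lot → score 2.
the Downtown lot: ties the West site; loses to the South site, the North site, and the Riverside lot → score 0.5.
the Riverside lot: beats the West site, the North site, and the Downtown lot; loses to the South site → score 3.
the South site has the best pairwise record.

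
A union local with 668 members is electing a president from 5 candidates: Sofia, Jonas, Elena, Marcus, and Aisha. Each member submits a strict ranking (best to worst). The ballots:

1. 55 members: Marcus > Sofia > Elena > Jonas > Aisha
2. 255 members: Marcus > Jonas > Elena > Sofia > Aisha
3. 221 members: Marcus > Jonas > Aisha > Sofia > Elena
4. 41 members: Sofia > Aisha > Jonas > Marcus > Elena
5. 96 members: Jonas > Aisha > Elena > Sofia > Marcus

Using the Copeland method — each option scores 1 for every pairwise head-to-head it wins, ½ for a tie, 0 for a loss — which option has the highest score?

Marcus

Sofia: beats Aisha; loses to Jonas, Elena, and Marcus → score 1.
Jonas: beats Sofia, Elena, and Aisha; loses to Marcus → score 3.
Elena: beats Sofia; loses to Jonas, Marcus, and Aisha → score 1.
Marcus: beats Sofia, Jonas, Elena, and Aisha → score 4.
Aisha: beats Elena; loses to Sofia, Jonas, and Marcus → score 1.
Marcus has the best pairwise record.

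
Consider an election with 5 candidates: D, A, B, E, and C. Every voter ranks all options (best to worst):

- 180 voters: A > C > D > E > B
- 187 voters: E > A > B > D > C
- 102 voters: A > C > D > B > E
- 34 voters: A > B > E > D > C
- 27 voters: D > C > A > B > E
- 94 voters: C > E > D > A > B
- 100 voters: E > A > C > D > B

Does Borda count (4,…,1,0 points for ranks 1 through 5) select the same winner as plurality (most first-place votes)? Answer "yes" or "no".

yes

Borda — scores: D 1181, A 2273, B 605, E 1678, C 1503. Winner: A.
Plurality — first-place votes: D 27, A 316, B 0, E 287, C 94. Winner: A.
The two methods agree.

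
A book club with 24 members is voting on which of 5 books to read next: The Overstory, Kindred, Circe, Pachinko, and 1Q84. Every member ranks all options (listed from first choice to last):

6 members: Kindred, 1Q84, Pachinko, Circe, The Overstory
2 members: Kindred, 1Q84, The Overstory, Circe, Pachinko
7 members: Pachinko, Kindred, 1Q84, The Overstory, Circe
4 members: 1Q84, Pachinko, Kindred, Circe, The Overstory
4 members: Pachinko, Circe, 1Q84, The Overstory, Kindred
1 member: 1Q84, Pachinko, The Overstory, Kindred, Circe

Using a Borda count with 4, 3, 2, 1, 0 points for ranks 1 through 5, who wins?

The Overstory: 6·0 + 2·2 + 7·1 + 4·0 + 4·1 + 1·2 = 17
Kindred: 6·4 + 2·4 + 7·3 + 4·2 + 4·0 + 1·1 = 62
Circe: 6·1 + 2·1 + 7·0 + 4·1 + 4·3 + 1·0 = 24
Pachinko: 6·2 + 2·0 + 7·4 + 4·3 + 4·4 + 1·3 = 71
1Q84: 6·3 + 2·3 + 7·2 + 4·4 + 4·2 + 1·4 = 66
Pachinko has the highest Borda score (71).

Pachinko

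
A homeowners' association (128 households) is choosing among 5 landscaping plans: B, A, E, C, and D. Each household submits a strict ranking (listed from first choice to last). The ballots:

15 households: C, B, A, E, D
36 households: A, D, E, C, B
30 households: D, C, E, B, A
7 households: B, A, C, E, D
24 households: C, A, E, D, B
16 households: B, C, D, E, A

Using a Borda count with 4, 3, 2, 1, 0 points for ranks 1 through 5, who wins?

C

B: 15·3 + 36·0 + 30·1 + 7·4 + 24·0 + 16·4 = 167
A: 15·2 + 36·4 + 30·0 + 7·3 + 24·3 + 16·0 = 267
E: 15·1 + 36·2 + 30·2 + 7·1 + 24·2 + 16·1 = 218
C: 15·4 + 36·1 + 30·3 + 7·2 + 24·4 + 16·3 = 344
D: 15·0 + 36·3 + 30·4 + 7·0 + 24·1 + 16·2 = 284
C has the highest Borda score (344).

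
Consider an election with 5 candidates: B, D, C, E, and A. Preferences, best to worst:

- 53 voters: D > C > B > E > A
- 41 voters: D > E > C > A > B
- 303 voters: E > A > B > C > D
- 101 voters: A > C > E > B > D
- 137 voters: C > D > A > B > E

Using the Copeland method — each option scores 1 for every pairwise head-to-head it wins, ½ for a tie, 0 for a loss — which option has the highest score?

B: beats D; loses to C, E, and A → score 1.
D: loses to B, C, E, and A → score 0.
C: beats B and D; loses to E and A → score 2.
E: beats B, D, C, and A → score 4.
A: beats B, D, and C; loses to E → score 3.
E has the best pairwise record.

E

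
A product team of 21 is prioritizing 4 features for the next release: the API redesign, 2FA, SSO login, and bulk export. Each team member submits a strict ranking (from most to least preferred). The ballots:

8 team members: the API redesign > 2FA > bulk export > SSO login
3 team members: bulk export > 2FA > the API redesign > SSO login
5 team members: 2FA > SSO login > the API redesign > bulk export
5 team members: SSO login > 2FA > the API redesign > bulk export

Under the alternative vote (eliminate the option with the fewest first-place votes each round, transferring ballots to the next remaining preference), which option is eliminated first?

bulk export

Round 1: the API redesign 8, 2FA 5, SSO login 5, bulk export 3. Eliminate bulk export.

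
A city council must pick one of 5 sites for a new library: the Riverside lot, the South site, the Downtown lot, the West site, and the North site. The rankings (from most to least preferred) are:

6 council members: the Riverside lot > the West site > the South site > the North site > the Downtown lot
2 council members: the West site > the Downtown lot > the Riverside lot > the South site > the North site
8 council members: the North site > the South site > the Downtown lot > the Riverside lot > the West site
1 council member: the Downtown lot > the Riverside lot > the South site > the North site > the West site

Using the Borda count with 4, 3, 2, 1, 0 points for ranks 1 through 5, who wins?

the South site

the Riverside lot: 6·4 + 2·2 + 8·1 + 1·3 = 39
the South site: 6·2 + 2·1 + 8·3 + 1·2 = 40
the Downtown lot: 6·0 + 2·3 + 8·2 + 1·4 = 26
the West site: 6·3 + 2·4 + 8·0 + 1·0 = 26
the North site: 6·1 + 2·0 + 8·4 + 1·1 = 39
the South site has the highest Borda score (40).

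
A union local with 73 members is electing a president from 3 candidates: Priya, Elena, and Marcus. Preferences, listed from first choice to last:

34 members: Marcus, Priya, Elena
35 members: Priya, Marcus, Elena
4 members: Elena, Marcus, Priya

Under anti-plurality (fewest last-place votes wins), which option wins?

Marcus

Last-place votes: Priya 4, Elena 69, Marcus 0.
Marcus is ranked last by the fewest voters, so Marcus wins.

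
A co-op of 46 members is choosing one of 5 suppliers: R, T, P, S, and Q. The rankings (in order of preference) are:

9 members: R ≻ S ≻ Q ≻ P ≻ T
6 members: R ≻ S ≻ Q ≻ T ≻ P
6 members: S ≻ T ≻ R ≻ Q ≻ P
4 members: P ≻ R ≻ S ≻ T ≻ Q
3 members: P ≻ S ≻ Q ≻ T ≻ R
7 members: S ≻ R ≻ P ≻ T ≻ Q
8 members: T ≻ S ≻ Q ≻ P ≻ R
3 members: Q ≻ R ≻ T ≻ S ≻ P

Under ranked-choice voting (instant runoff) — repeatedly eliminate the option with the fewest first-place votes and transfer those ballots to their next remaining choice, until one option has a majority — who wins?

S

Round 1: R 15, T 8, P 7, S 13, Q 3. Eliminate Q.
Round 2: R 18, T 8, P 7, S 13. Eliminate P.
Round 3: R 22, T 8, S 16. Eliminate T.
Round 4: R 22, S 24. S has a majority.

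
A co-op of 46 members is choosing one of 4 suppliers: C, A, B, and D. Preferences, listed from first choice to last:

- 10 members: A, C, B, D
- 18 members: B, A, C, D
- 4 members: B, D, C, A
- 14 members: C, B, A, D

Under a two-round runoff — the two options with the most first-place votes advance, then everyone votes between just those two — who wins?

C

Round 1 first-place votes: C 14, A 10, B 22, D 0.
B and C advance.
Runoff: B is preferred to C by 22 voters; C by 24.
C wins the runoff.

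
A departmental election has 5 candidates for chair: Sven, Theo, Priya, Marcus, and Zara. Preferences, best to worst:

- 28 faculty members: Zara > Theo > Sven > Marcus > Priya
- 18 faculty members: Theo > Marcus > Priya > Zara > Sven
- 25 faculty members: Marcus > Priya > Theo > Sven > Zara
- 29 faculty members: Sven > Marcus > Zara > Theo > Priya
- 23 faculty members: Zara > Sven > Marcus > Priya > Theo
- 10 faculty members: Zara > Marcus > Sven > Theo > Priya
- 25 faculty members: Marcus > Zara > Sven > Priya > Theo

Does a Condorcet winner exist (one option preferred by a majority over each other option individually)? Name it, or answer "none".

Checking pairwise contests:
Zara beats Sven 104–54.
Sven beats Theo 87–71.
Sven beats Priya 115–43.
Sven beats Marcus 80–78.
Marcus beats Zara 97–61.
Every option loses at least one head-to-head, so there is no Condorcet winner.

none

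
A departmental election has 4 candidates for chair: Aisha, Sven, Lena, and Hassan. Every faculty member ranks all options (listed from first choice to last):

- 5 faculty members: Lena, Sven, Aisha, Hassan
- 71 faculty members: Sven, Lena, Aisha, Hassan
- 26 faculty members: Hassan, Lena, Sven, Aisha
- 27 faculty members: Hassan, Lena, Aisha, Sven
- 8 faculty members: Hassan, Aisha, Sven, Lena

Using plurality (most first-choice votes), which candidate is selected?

Sven

First-place votes: Aisha 0, Sven 71, Lena 5, Hassan 61.
Sven has the most first-place votes.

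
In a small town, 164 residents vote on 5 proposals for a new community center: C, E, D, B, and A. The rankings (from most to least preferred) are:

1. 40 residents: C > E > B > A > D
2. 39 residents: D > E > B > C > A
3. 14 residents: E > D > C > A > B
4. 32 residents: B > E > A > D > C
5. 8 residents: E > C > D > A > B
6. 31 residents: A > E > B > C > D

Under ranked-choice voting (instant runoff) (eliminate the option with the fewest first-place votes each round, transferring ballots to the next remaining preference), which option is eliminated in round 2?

A

Round 1: C 40, E 22, D 39, B 32, A 31. Eliminate E.
Round 2: C 48, D 53, B 32, A 31. Eliminate A.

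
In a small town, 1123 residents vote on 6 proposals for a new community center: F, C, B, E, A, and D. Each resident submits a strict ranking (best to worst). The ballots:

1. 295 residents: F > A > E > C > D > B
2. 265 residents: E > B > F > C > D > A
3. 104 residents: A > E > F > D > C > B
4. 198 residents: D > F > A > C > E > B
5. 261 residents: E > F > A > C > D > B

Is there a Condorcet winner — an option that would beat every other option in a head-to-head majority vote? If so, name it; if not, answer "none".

Checking pairwise contests:
E beats F 630–493.
F beats C 1123–0.
F beats B 858–265.
A beats E 597–526.
F beats A 1019–104.
F beats D 925–198.
Every option loses at least one head-to-head, so there is no Condorcet winner.

none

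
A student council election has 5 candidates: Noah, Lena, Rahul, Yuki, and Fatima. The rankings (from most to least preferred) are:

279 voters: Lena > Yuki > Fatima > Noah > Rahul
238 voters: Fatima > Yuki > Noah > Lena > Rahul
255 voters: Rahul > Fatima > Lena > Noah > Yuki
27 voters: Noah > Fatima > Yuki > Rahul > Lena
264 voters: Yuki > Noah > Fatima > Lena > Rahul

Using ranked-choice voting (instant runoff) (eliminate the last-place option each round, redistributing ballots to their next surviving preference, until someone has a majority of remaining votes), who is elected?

Fatima

Round 1: Noah 27, Lena 279, Rahul 255, Yuki 264, Fatima 238. Eliminate Noah.
Round 2: Lena 279, Rahul 255, Yuki 264, Fatima 265. Eliminate Rahul.
Round 3: Lena 279, Yuki 264, Fatima 520. Eliminate Yuki.
Round 4: Lena 279, Fatima 784. Fatima has a majority.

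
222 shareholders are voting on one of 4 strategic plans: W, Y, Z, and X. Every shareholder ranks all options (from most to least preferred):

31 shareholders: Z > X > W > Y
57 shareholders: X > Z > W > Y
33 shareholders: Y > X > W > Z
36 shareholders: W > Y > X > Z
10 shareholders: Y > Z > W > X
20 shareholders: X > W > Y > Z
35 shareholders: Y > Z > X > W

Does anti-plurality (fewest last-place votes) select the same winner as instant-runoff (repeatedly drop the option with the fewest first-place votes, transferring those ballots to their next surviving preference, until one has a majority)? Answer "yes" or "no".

Anti-plurality — last-place votes: W 35, Y 88, Z 89, X 10. Winner: X.
Instant-runoff — R1 W 36, Y 78, Z 31, X 77 (Z out); R2 W 36, Y 78, X 108 (W out); R3 Y 114, X 108 (Y winner). Winner: Y.
The two methods disagree.

no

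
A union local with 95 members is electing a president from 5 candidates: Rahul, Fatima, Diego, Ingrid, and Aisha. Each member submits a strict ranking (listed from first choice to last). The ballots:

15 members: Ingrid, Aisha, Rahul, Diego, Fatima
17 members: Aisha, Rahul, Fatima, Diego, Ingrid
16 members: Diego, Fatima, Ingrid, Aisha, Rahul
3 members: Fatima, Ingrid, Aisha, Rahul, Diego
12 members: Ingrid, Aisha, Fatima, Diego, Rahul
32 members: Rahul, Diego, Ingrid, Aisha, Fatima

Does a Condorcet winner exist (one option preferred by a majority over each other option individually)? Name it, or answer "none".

none

Checking pairwise contests:
Aisha beats Rahul 63–32.
Rahul beats Fatima 64–31.
Rahul beats Diego 67–28.
Rahul beats Ingrid 49–46.
Diego beats Aisha 48–47.
Every option loses at least one head-to-head, so there is no Condorcet winner.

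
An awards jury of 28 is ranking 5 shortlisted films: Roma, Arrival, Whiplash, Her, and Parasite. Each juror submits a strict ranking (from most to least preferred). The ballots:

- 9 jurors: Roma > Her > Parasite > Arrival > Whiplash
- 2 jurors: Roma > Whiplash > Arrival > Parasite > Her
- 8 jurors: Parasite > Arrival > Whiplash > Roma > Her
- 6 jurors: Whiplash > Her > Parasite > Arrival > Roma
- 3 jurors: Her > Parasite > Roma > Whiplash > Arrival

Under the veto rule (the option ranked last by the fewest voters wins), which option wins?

Parasite

Last-place votes: Roma 6, Arrival 3, Whiplash 9, Her 10, Parasite 0.
Parasite is ranked last by the fewest voters, so Parasite wins.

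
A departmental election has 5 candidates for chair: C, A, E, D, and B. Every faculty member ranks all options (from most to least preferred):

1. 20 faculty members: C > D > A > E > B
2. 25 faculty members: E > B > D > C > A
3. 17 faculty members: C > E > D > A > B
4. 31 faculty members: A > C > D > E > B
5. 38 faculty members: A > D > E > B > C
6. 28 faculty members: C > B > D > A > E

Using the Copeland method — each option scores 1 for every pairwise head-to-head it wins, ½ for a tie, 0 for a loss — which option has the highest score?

C

C: beats A, E, D, and B → score 4.
A: beats E and B; loses to C and D → score 2.
E: beats B; loses to C, A, and D → score 1.
D: beats A, E, and B; loses to C → score 3.
B: loses to C, A, E, and D → score 0.
C has the best pairwise record.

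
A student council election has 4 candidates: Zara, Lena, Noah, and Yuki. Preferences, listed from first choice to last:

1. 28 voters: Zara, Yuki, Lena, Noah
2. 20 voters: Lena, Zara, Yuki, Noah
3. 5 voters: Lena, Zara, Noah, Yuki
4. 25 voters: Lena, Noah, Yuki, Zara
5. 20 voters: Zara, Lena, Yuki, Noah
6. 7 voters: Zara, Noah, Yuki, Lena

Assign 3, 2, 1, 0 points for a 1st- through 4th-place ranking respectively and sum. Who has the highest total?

Lena

Zara: 28·3 + 20·2 + 5·2 + 25·0 + 20·3 + 7·3 = 215
Lena: 28·1 + 20·3 + 5·3 + 25·3 + 20·2 + 7·0 = 218
Noah: 28·0 + 20·0 + 5·1 + 25·2 + 20·0 + 7·2 = 69
Yuki: 28·2 + 20·1 + 5·0 + 25·1 + 20·1 + 7·1 = 128
Lena has the highest Borda score (218).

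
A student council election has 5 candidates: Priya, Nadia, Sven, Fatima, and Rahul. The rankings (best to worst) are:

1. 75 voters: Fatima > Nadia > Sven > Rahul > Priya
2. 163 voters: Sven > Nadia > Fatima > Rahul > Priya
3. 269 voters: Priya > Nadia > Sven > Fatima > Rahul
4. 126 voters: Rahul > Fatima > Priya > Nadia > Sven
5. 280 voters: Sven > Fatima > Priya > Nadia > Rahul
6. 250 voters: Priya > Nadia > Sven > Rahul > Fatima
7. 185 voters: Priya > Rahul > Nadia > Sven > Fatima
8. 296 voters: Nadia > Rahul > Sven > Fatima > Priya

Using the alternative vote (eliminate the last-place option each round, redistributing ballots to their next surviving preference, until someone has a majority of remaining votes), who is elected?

Priya

Round 1: Priya 704, Nadia 296, Sven 443, Fatima 75, Rahul 126. Eliminate Fatima.
Round 2: Priya 704, Nadia 371, Sven 443, Rahul 126. Eliminate Rahul.
Round 3: Priya 830, Nadia 371, Sven 443. Priya has a majority.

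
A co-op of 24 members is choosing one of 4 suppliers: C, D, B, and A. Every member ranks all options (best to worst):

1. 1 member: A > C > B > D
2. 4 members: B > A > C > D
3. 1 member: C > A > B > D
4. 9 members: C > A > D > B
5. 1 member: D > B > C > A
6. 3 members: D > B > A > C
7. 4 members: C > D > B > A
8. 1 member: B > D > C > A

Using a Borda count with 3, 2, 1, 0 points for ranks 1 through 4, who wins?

C: 1·2 + 4·1 + 1·3 + 9·3 + 1·1 + 3·0 + 4·3 + 1·1 = 50
D: 1·0 + 4·0 + 1·0 + 9·1 + 1·3 + 3·3 + 4·2 + 1·2 = 31
B: 1·1 + 4·3 + 1·1 + 9·0 + 1·2 + 3·2 + 4·1 + 1·3 = 29
A: 1·3 + 4·2 + 1·2 + 9·2 + 1·0 + 3·1 + 4·0 + 1·0 = 34
C has the highest Borda score (50).

C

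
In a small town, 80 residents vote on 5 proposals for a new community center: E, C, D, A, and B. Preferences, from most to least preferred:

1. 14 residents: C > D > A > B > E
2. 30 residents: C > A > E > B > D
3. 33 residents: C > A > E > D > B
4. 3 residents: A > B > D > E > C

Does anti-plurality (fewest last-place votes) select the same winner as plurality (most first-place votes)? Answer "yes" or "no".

no

Anti-plurality — last-place votes: E 14, C 3, D 30, A 0, B 33. Winner: A.
Plurality — first-place votes: E 0, C 77, D 0, A 3, B 0. Winner: C.
The two methods disagree.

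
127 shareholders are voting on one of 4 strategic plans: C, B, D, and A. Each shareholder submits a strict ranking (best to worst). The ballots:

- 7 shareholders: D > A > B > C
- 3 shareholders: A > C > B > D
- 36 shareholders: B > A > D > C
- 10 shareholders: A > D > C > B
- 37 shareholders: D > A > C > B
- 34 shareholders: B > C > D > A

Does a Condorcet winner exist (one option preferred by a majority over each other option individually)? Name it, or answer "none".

B

B vs C: 77–50 for B.
B vs D: 73–54 for B.
B vs A: 70–57 for B.
B beats every other option head-to-head.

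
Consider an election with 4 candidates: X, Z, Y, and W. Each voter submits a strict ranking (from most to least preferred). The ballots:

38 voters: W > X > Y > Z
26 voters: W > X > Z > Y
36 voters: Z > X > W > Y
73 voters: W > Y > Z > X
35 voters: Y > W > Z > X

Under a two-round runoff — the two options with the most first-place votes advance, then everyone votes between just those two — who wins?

W

Round 1 first-place votes: X 0, Z 36, Y 35, W 137.
W and Z advance.
Runoff: W is preferred to Z by 172 voters; Z by 36.
W wins the runoff.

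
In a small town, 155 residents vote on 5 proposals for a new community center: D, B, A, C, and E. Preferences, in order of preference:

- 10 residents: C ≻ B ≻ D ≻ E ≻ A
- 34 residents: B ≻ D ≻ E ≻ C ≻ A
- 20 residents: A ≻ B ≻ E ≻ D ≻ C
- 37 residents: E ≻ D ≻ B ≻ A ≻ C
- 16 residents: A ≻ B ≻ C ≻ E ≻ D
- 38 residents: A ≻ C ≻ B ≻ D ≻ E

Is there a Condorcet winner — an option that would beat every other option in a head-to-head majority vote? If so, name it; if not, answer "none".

B vs D: 118–37 for B.
B vs A: 81–74 for B.
B vs C: 107–48 for B.
B vs E: 118–37 for B.
B beats every other option head-to-head.

B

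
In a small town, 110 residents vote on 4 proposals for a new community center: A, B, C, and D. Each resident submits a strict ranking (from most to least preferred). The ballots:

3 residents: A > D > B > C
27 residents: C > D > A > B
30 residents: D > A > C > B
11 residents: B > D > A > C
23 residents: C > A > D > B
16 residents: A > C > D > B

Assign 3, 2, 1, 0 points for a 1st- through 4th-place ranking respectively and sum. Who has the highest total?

A: 3·3 + 27·1 + 30·2 + 11·1 + 23·2 + 16·3 = 201
B: 3·1 + 27·0 + 30·0 + 11·3 + 23·0 + 16·0 = 36
C: 3·0 + 27·3 + 30·1 + 11·0 + 23·3 + 16·2 = 212
D: 3·2 + 27·2 + 30·3 + 11·2 + 23·1 + 16·1 = 211
C has the highest Borda score (212).

C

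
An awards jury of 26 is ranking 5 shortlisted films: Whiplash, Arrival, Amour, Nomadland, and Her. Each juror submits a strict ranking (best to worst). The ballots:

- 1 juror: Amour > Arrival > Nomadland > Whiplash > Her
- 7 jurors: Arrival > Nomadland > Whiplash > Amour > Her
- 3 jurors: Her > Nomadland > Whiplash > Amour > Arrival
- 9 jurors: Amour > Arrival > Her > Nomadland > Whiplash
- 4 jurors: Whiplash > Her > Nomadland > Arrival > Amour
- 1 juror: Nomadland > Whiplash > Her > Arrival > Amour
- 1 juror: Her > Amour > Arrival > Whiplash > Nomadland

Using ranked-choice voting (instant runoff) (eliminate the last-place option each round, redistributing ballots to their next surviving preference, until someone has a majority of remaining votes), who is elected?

Whiplash

Round 1: Whiplash 4, Arrival 7, Amour 10, Nomadland 1, Her 4. Eliminate Nomadland.
Round 2: Whiplash 5, Arrival 7, Amour 10, Her 4. Eliminate Her.
Round 3: Whiplash 8, Arrival 7, Amour 11. Eliminate Arrival.
Round 4: Whiplash 15, Amour 11. Whiplash has a majority.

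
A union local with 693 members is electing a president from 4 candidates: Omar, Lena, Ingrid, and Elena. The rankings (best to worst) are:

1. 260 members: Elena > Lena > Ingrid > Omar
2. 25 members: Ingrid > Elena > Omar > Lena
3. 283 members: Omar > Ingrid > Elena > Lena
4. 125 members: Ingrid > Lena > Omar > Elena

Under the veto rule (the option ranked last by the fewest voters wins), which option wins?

Last-place votes: Omar 260, Lena 308, Ingrid 0, Elena 125.
Ingrid is ranked last by the fewest voters, so Ingrid wins.

Ingrid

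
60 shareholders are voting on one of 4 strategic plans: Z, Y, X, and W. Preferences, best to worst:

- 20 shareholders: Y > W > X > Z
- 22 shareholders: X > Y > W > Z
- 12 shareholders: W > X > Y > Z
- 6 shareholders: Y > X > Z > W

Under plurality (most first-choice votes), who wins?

Y

First-place votes: Z 0, Y 26, X 22, W 12.
Y has the most first-place votes.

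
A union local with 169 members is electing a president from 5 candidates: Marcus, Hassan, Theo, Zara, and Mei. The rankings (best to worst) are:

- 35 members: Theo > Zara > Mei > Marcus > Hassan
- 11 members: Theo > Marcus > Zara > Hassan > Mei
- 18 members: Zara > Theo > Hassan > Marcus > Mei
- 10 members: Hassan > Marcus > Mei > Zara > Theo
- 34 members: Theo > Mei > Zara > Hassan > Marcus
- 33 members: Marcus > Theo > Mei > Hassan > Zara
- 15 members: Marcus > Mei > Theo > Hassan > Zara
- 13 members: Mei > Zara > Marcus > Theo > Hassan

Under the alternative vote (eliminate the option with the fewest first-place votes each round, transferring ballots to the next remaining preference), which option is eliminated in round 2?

Mei

Round 1: Marcus 48, Hassan 10, Theo 80, Zara 18, Mei 13. Eliminate Hassan.
Round 2: Marcus 58, Theo 80, Zara 18, Mei 13. Eliminate Mei.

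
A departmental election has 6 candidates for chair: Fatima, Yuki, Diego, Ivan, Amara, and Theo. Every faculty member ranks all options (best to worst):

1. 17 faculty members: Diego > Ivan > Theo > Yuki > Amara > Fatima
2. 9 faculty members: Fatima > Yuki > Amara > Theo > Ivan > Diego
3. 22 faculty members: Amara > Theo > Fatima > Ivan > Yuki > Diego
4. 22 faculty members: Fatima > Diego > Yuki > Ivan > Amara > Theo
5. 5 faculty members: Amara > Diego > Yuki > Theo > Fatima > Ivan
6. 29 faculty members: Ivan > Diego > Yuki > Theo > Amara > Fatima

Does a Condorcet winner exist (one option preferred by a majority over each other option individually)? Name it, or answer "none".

Checking pairwise contests:
Amara beats Fatima 73–31.
Fatima beats Yuki 53–51.
Fatima beats Diego 53–51.
Fatima beats Ivan 58–46.
Yuki beats Amara 77–27.
Yuki beats Theo 65–39.
Every option loses at least one head-to-head, so there is no Condorcet winner.

none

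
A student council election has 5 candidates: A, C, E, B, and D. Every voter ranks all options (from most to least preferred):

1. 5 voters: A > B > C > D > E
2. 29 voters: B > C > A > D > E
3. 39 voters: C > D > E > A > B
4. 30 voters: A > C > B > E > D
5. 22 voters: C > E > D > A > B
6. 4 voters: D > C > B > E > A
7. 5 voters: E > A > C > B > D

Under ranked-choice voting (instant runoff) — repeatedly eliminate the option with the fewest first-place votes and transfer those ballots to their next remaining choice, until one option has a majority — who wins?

C

Round 1: A 35, C 61, E 5, B 29, D 4. Eliminate D.
Round 2: A 35, C 65, E 5, B 29. Eliminate E.
Round 3: A 40, C 65, B 29. Eliminate B.
Round 4: A 40, C 94. C has a majority.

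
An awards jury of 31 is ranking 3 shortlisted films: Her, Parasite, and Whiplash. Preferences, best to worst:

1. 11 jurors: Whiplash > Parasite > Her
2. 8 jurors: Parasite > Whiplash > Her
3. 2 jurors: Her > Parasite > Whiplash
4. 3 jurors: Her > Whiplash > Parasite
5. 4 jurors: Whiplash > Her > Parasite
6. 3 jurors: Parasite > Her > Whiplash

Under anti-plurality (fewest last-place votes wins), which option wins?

Last-place votes: Her 19, Parasite 7, Whiplash 5.
Whiplash is ranked last by the fewest voters, so Whiplash wins.

Whiplash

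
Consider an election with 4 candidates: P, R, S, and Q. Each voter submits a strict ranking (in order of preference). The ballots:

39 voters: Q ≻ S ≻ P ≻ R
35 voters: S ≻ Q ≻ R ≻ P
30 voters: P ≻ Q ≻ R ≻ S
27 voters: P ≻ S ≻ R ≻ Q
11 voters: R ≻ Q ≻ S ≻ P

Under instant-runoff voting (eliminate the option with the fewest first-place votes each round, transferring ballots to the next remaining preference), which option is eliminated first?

Round 1: P 57, R 11, S 35, Q 39. Eliminate R.

R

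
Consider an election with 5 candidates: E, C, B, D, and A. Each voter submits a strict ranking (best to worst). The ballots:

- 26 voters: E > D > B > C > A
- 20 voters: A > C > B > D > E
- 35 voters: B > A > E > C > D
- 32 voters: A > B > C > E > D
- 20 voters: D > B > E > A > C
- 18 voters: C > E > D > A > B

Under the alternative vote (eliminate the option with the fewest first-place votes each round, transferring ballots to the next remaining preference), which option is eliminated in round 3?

Round 1: E 26, C 18, B 35, D 20, A 52. Eliminate C.
Round 2: E 44, B 35, D 20, A 52. Eliminate D.
Round 3: E 44, B 55, A 52. Eliminate E.

E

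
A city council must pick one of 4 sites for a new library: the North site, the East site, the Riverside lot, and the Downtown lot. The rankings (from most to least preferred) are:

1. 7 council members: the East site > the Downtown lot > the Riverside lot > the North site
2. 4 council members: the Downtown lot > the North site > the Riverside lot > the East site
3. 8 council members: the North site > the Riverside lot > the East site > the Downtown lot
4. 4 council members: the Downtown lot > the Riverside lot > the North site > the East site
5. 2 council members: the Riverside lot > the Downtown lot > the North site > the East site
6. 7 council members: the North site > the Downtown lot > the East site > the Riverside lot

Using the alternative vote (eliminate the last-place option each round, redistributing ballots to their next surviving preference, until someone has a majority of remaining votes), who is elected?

the Downtown lot

Round 1: the North site 15, the East site 7, the Riverside lot 2, the Downtown lot 8. Eliminate the Riverside lot.
Round 2: the North site 15, the East site 7, the Downtown lot 10. Eliminate the East site.
Round 3: the North site 15, the Downtown lot 17. The Downtown lot has a majority.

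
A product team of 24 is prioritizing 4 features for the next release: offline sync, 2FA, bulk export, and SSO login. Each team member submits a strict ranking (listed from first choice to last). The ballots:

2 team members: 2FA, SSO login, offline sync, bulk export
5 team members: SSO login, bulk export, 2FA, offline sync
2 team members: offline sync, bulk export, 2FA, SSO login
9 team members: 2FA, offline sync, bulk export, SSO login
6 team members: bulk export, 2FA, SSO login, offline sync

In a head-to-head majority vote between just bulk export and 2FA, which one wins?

Voters preferring bulk export to 2FA: 13; preferring 2FA to bulk export: 11.
bulk export wins the head-to-head.

bulk export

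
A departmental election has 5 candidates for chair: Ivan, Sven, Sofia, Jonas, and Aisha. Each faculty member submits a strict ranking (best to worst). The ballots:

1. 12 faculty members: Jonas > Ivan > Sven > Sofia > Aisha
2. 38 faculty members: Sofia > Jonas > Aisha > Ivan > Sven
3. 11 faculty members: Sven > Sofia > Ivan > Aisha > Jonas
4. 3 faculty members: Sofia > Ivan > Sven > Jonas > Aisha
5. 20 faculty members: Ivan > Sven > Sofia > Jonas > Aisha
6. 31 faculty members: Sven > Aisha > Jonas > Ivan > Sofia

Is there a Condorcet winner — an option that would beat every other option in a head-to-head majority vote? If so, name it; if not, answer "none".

none

Checking pairwise contests:
Jonas beats Ivan 81–34.
Ivan beats Sven 73–42.
Ivan beats Sofia 63–52.
Sven beats Jonas 65–50.
Sven beats Aisha 77–38.
Every option loses at least one head-to-head, so there is no Condorcet winner.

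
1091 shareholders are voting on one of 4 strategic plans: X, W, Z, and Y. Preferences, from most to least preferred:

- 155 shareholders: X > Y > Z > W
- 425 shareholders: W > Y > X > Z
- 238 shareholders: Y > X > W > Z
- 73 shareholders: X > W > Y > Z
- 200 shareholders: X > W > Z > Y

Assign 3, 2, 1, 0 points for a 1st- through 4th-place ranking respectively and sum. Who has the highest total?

X: 155·3 + 425·1 + 238·2 + 73·3 + 200·3 = 2185
W: 155·0 + 425·3 + 238·1 + 73·2 + 200·2 = 2059
Z: 155·1 + 425·0 + 238·0 + 73·0 + 200·1 = 355
Y: 155·2 + 425·2 + 238·3 + 73·1 + 200·0 = 1947
X has the highest Borda score (2185).

X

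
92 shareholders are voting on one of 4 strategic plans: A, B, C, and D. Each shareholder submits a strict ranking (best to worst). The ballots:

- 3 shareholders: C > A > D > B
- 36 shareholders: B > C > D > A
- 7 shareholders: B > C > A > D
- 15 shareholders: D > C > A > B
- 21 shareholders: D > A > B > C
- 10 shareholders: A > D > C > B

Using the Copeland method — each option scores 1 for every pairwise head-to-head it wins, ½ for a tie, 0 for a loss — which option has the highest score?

A: beats B; loses to C and D → score 1.
B: beats C; loses to A and D → score 1.
C: beats A; ties D; loses to B → score 1.5.
D: beats A and B; ties C → score 2.5.
D has the best pairwise record.

D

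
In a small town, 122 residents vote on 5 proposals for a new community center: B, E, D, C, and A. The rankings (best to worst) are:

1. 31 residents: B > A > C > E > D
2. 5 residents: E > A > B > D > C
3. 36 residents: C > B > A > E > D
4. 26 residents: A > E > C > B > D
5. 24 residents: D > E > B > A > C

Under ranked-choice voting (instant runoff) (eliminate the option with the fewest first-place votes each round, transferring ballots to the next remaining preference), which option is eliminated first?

E

Round 1: B 31, E 5, D 24, C 36, A 26. Eliminate E.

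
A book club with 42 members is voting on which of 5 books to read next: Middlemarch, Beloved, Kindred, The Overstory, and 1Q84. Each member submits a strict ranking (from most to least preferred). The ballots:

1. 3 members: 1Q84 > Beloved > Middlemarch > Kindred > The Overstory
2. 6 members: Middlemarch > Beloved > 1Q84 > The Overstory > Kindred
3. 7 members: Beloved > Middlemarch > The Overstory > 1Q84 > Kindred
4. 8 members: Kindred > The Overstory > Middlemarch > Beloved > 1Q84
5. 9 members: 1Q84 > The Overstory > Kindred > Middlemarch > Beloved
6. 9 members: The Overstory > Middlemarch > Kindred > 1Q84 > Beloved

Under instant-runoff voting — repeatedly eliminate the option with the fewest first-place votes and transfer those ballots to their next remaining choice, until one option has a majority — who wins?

The Overstory

Round 1: Middlemarch 6, Beloved 7, Kindred 8, The Overstory 9, 1Q84 12. Eliminate Middlemarch.
Round 2: Beloved 13, Kindred 8, The Overstory 9, 1Q84 12. Eliminate Kindred.
Round 3: Beloved 13, The Overstory 17, 1Q84 12. Eliminate 1Q84.
Round 4: Beloved 16, The Overstory 26. The Overstory has a majority.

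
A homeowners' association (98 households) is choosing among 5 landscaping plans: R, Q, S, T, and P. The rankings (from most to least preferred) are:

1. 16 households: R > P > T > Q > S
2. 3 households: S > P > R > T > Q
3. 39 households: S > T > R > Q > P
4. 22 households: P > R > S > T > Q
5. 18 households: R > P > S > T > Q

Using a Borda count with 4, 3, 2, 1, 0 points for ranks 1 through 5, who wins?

R: 16·4 + 3·2 + 39·2 + 22·3 + 18·4 = 286
Q: 16·1 + 3·0 + 39·1 + 22·0 + 18·0 = 55
S: 16·0 + 3·4 + 39·4 + 22·2 + 18·2 = 248
T: 16·2 + 3·1 + 39·3 + 22·1 + 18·1 = 192
P: 16·3 + 3·3 + 39·0 + 22·4 + 18·3 = 199
R has the highest Borda score (286).

R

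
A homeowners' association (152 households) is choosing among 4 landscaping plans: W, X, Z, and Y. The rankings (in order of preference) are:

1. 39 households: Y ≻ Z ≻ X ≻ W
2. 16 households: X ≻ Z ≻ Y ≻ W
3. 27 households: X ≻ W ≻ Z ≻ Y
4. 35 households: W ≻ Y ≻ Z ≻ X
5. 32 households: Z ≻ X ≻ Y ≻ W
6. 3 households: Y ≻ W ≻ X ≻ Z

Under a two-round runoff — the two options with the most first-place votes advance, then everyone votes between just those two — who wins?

Round 1 first-place votes: W 35, X 43, Z 32, Y 42.
X and Y advance.
Runoff: X is preferred to Y by 75 voters; Y by 77.
Y wins the runoff.

Y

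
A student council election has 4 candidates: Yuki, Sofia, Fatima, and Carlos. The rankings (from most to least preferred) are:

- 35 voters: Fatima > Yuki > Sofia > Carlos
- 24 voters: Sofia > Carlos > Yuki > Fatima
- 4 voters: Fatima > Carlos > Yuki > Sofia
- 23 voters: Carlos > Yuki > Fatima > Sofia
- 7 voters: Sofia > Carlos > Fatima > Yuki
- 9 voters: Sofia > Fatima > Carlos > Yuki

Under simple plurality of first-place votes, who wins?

First-place votes: Yuki 0, Sofia 40, Fatima 39, Carlos 23.
Sofia has the most first-place votes.

Sofia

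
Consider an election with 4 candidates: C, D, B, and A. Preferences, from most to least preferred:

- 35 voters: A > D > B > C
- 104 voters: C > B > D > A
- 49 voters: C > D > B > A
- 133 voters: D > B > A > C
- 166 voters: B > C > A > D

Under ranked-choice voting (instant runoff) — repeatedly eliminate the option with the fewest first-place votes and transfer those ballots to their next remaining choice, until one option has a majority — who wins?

Round 1: C 153, D 133, B 166, A 35. Eliminate A.
Round 2: C 153, D 168, B 166. Eliminate C.
Round 3: D 217, B 270. B has a majority.

B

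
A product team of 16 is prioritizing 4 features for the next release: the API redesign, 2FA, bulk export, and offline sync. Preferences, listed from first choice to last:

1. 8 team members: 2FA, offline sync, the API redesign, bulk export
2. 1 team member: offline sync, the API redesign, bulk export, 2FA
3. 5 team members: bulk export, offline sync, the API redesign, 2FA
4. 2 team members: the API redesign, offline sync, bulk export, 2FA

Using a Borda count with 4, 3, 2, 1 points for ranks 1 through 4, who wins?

offline sync

the API redesign: 8·2 + 1·3 + 5·2 + 2·4 = 37
2FA: 8·4 + 1·1 + 5·1 + 2·1 = 40
bulk export: 8·1 + 1·2 + 5·4 + 2·2 = 34
offline sync: 8·3 + 1·4 + 5·3 + 2·3 = 49
offline sync has the highest Borda score (49).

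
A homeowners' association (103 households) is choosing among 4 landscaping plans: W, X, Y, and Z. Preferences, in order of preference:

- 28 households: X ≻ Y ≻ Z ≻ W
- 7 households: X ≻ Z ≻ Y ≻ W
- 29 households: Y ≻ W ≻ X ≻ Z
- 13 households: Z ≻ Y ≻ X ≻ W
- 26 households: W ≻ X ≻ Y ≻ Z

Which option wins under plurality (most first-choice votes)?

X

First-place votes: W 26, X 35, Y 29, Z 13.
X has the most first-place votes.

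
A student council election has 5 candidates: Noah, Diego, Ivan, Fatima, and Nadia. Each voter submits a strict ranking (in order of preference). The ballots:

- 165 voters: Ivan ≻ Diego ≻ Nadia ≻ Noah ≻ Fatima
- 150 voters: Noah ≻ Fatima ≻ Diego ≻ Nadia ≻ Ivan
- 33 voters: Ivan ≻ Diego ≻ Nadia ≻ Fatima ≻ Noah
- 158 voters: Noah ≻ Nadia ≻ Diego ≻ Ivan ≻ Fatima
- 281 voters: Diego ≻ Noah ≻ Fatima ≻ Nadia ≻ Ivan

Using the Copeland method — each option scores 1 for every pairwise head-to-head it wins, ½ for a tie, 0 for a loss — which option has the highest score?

Noah: beats Ivan, Fatima, and Nadia; loses to Diego → score 3.
Diego: beats Noah, Ivan, Fatima, and Nadia → score 4.
Ivan: loses to Noah, Diego, Fatima, and Nadia → score 0.
Fatima: beats Ivan and Nadia; loses to Noah and Diego → score 2.
Nadia: beats Ivan; loses to Noah, Diego, and Fatima → score 1.
Diego has the best pairwise record.

Diego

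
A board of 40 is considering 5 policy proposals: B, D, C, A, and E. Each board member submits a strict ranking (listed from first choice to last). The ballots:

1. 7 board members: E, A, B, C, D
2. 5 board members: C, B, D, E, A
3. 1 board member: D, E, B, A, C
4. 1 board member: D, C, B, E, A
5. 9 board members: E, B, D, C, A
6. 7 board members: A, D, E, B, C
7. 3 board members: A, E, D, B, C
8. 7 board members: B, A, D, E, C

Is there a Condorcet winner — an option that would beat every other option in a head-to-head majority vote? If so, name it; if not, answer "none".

none

Checking pairwise contests:
E beats B 27–13.
B beats D 28–12.
B beats C 34–6.
B beats A 23–17.
D beats E 21–19.
Every option loses at least one head-to-head, so there is no Condorcet winner.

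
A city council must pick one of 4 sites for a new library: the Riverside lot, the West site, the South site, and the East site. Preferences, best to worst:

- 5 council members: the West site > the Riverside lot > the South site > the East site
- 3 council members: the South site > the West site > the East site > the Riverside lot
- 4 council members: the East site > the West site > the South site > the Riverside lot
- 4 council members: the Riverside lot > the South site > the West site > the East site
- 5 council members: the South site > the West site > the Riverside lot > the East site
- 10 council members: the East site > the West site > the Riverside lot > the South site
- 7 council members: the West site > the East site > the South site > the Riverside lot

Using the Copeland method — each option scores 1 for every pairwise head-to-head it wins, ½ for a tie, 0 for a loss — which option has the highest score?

the West site

the Riverside lot: ties the South site; loses to the West site and the East site → score 0.5.
the West site: beats the Riverside lot, the South site, and the East site → score 3.
the South site: ties the Riverside lot; loses to the West site and the East site → score 0.5.
the East site: beats the Riverside lot and the South site; loses to the West site → score 2.
the West site has the best pairwise record.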